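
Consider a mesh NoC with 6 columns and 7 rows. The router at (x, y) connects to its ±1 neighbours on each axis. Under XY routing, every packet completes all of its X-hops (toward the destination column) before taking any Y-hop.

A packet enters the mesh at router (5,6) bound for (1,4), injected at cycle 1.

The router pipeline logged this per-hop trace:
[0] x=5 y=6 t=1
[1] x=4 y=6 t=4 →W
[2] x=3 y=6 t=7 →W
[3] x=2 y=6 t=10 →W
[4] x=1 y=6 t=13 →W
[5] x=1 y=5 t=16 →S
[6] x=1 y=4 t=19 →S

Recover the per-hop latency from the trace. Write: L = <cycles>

Between hops 0 and 1 the cycle counter advances 4 − 1 = 3.
That increment is L by definition: L = 3.

L = 3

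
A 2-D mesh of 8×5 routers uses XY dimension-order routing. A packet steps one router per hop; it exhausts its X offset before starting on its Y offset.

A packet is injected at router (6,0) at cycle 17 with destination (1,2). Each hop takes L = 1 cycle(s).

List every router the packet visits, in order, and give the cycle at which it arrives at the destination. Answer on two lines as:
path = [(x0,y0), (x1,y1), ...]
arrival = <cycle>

src (6,0)  cyc=17
W→(5,0)  cyc=18
W→(4,0)  cyc=19
W→(3,0)  cyc=20
W→(2,0)  cyc=21
W→(1,0)  cyc=22
N→(1,1)  cyc=23
N→(1,2)  cyc=24

path = [(6,0), (5,0), (4,0), (3,0), (2,0), (1,0), (1,1), (1,2)]
arrival = 24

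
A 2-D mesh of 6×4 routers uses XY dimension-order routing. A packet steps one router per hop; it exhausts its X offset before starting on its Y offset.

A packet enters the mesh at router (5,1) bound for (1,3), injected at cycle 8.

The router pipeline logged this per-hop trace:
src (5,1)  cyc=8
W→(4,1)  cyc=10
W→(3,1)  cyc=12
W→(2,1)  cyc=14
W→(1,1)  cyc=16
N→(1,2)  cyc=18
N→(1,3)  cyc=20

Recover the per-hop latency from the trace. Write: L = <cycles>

Between hops 0 and 1 the cycle counter advances 10 − 8 = 2.
Per-hop latency L = Δcyc = 2.

L = 2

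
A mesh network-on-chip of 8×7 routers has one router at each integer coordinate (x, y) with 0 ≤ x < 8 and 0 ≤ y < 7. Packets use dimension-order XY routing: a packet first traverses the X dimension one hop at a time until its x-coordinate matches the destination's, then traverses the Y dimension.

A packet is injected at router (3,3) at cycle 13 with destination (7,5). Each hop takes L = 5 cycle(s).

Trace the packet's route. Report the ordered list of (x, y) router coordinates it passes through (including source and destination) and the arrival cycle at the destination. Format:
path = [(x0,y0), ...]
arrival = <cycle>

path = [(3,3), (4,3), (5,3), (6,3), (7,3), (7,4), (7,5)]
arrival = 43

[0] x=3 y=3 t=13
[1] x=4 y=3 t=18 →E
[2] x=5 y=3 t=23 →E
[3] x=6 y=3 t=28 →E
[4] x=7 y=3 t=33 →E
[5] x=7 y=4 t=38 →N
[6] x=7 y=5 t=43 →N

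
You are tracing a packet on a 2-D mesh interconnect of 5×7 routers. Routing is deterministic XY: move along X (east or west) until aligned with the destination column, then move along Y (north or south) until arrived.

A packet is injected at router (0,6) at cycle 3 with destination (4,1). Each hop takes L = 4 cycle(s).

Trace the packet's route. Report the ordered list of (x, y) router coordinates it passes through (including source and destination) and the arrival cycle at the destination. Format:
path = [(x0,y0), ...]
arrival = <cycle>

src (0,6)  cyc=3
E→(1,6)  cyc=7
E→(2,6)  cyc=11
E→(3,6)  cyc=15
E→(4,6)  cyc=19
S→(4,5)  cyc=23
S→(4,4)  cyc=27
S→(4,3)  cyc=31
S→(4,2)  cyc=35
S→(4,1)  cyc=39

path = [(0,6), (1,6), (2,6), (3,6), (4,6), (4,5), (4,4), (4,3), (4,2), (4,1)]
arrival = 39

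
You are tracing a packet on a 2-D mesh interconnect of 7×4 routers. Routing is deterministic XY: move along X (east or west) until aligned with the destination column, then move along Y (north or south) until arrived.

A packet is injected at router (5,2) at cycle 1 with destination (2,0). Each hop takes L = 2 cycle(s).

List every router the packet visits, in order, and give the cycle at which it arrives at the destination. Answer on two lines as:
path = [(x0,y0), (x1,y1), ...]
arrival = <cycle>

hop 0: (5,2) @ cyc 1
hop 1: (4,2) @ cyc 3  [W]
hop 2: (3,2) @ cyc 5  [W]
hop 3: (2,2) @ cyc 7  [W]
hop 4: (2,1) @ cyc 9  [S]
hop 5: (2,0) @ cyc 11  [S]

path = [(5,2), (4,2), (3,2), (2,2), (2,1), (2,0)]
arrival = 11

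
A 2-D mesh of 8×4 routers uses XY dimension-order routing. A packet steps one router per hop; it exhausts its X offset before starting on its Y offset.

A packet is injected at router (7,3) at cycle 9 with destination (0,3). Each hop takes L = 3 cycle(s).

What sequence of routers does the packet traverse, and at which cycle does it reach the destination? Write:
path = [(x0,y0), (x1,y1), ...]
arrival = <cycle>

path = [(7,3), (6,3), (5,3), (4,3), (3,3), (2,3), (1,3), (0,3)]
arrival = 30

  0. router=(7,3) cycle=9 (inject)
  1. router=(6,3) cycle=12 dir=W
  2. router=(5,3) cycle=15 dir=W
  3. router=(4,3) cycle=18 dir=W
  4. router=(3,3) cycle=21 dir=W
  5. router=(2,3) cycle=24 dir=W
  6. router=(1,3) cycle=27 dir=W
  7. router=(0,3) cycle=30 dir=W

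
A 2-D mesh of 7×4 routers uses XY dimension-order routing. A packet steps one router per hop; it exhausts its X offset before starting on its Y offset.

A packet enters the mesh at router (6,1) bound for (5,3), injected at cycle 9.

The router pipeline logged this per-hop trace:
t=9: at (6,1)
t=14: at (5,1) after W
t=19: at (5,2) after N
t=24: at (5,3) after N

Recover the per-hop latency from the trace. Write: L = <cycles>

cyc[1] − cyc[0] = 14 − 9 = 5.
Per-hop latency L = Δcyc = 5.

L = 5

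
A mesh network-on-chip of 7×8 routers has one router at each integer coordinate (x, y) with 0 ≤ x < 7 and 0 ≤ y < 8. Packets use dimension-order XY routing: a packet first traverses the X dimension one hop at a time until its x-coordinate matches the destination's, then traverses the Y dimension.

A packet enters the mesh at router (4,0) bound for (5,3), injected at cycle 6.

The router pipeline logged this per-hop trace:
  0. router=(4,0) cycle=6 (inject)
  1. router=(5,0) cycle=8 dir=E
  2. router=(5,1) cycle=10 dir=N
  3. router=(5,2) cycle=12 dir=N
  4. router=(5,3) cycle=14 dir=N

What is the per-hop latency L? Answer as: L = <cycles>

Δcyc across hop 0→1: 8 − 6 = 2.
Each hop adds L, hence L = 2.

L = 2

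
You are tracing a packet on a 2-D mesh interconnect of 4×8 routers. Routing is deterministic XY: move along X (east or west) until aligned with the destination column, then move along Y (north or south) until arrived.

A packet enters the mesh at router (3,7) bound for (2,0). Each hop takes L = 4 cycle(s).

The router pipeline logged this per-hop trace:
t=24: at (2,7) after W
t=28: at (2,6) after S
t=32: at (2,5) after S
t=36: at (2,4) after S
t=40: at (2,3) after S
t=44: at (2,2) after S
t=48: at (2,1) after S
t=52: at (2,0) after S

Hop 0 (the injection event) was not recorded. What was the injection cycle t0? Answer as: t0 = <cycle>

cyc[1] = 24 and cyc[k] = t0 + k·L for every k.
Therefore t0 = 24 − L = 20.

t0 = 20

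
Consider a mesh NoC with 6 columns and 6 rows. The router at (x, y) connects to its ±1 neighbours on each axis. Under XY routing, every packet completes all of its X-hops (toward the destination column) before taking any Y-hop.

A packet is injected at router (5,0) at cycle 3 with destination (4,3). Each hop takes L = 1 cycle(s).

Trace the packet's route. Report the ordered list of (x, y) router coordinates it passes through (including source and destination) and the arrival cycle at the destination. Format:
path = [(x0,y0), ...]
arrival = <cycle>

path = [(5,0), (4,0), (4,1), (4,2), (4,3)]
arrival = 7

hop 0: (5,0) @ cyc 3
hop 1: (4,0) @ cyc 4  [W]
hop 2: (4,1) @ cyc 5  [N]
hop 3: (4,2) @ cyc 6  [N]
hop 4: (4,3) @ cyc 7  [N]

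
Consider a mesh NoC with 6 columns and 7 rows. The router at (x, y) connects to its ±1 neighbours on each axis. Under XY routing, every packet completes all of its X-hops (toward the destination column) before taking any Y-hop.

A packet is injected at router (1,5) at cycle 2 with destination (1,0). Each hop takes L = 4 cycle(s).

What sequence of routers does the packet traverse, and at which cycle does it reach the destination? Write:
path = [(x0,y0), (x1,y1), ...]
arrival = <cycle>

path = [(1,5), (1,4), (1,3), (1,2), (1,1), (1,0)]
arrival = 22

t=2: at (1,5)
t=6: at (1,4) after S
t=10: at (1,3) after S
t=14: at (1,2) after S
t=18: at (1,1) after S
t=22: at (1,0) after S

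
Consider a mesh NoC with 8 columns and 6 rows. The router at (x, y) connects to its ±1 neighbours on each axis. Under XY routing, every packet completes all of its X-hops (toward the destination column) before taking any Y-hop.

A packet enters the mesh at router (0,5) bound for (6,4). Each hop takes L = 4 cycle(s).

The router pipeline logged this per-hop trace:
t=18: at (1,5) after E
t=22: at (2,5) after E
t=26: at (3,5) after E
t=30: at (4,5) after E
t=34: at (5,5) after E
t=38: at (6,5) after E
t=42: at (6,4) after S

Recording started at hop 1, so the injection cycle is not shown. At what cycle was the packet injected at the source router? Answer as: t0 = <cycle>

t0 = 14

cyc[1] = 18 and cyc[k] = t0 + k·L for every k.
t0 = cyc[1] − L = 18 − 4 = 14.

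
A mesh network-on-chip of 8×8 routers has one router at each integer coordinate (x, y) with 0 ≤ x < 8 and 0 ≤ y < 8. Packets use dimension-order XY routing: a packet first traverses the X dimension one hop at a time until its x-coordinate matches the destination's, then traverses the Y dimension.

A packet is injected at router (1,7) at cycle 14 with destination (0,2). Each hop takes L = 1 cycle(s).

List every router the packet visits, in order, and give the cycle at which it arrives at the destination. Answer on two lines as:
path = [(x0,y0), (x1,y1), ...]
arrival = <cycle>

path = [(1,7), (0,7), (0,6), (0,5), (0,4), (0,3), (0,2)]
arrival = 20

hop 0: (1,7) @ cyc 14
hop 1: (0,7) @ cyc 15  [W]
hop 2: (0,6) @ cyc 16  [S]
hop 3: (0,5) @ cyc 17  [S]
hop 4: (0,4) @ cyc 18  [S]
hop 5: (0,3) @ cyc 19  [S]
hop 6: (0,2) @ cyc 20  [S]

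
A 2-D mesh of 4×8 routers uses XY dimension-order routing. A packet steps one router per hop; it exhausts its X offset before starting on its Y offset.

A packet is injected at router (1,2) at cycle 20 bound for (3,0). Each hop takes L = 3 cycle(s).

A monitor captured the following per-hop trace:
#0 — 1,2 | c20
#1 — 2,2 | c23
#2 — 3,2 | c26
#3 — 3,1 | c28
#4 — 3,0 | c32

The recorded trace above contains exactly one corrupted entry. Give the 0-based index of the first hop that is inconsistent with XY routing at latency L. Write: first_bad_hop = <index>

first_bad_hop = 3

[1] (+1,+0) / 3c ⇒ ok
[2] (+1,+0) / 3c ⇒ ok
[3] (+0,-1) / 2c ⇒ BAD: Δcyc=2≠L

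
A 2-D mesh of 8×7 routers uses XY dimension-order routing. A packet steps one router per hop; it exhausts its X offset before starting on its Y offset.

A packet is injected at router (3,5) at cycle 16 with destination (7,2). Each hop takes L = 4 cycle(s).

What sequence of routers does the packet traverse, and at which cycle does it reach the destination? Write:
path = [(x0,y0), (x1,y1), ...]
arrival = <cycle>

t=16: at (3,5)
t=20: at (4,5) after E
t=24: at (5,5) after E
t=28: at (6,5) after E
t=32: at (7,5) after E
t=36: at (7,4) after S
t=40: at (7,3) after S
t=44: at (7,2) after S

path = [(3,5), (4,5), (5,5), (6,5), (7,5), (7,4), (7,3), (7,2)]
arrival = 44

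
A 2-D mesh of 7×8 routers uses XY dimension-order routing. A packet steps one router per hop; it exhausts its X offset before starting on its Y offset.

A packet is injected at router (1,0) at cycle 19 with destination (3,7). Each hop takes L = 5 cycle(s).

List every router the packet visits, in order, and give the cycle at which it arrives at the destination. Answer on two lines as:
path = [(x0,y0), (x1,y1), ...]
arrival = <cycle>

path = [(1,0), (2,0), (3,0), (3,1), (3,2), (3,3), (3,4), (3,5), (3,6), (3,7)]
arrival = 64

  0. router=(1,0) cycle=19 (inject)
  1. router=(2,0) cycle=24 dir=E
  2. router=(3,0) cycle=29 dir=E
  3. router=(3,1) cycle=34 dir=N
  4. router=(3,2) cycle=39 dir=N
  5. router=(3,3) cycle=44 dir=N
  6. router=(3,4) cycle=49 dir=N
  7. router=(3,5) cycle=54 dir=N
  8. router=(3,6) cycle=59 dir=N
  9. router=(3,7) cycle=64 dir=N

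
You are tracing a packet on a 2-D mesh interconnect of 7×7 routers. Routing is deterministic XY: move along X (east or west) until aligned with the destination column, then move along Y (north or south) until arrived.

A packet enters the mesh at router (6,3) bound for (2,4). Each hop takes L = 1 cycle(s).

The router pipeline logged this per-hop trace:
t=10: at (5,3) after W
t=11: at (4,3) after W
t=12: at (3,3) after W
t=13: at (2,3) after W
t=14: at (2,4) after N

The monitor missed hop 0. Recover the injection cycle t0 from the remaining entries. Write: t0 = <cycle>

Hop 1 reached at cycle 10; hop k is at t0 + k·L.
t0 = cyc[1] − L = 10 − 1 = 9.

t0 = 9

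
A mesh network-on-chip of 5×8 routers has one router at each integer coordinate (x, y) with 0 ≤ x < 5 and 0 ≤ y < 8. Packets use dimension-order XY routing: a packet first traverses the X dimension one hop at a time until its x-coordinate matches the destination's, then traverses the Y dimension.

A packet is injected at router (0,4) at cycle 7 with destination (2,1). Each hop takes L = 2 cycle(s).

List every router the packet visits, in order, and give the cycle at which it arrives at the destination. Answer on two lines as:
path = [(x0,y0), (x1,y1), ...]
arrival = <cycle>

path = [(0,4), (1,4), (2,4), (2,3), (2,2), (2,1)]
arrival = 17

hop 0: (0,4) @ cyc 7
hop 1: (1,4) @ cyc 9  [E]
hop 2: (2,4) @ cyc 11  [E]
hop 3: (2,3) @ cyc 13  [S]
hop 4: (2,2) @ cyc 15  [S]
hop 5: (2,1) @ cyc 17  [S]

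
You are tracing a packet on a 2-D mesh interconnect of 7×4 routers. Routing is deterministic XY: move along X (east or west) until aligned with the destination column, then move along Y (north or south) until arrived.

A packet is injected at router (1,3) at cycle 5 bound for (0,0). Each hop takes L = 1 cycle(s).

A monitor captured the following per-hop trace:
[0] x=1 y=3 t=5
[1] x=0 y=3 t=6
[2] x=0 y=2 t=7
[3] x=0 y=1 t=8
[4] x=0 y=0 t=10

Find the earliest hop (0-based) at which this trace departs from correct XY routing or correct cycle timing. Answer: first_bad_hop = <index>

first_bad_hop = 4

check 1→ d=(-1,0) cyc+1: ok
check 2→ d=(0,-1) cyc+1: ok
check 3→ d=(0,-1) cyc+1: ok
check 4→ d=(0,-1) cyc+2: BAD: Δcyc=2≠L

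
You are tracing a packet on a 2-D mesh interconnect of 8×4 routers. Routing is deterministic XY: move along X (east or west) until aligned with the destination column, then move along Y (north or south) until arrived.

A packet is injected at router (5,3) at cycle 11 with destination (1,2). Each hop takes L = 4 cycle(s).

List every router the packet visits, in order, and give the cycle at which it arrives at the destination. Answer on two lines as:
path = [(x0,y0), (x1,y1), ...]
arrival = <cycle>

[0] x=5 y=3 t=11
[1] x=4 y=3 t=15 →W
[2] x=3 y=3 t=19 →W
[3] x=2 y=3 t=23 →W
[4] x=1 y=3 t=27 →W
[5] x=1 y=2 t=31 →S

path = [(5,3), (4,3), (3,3), (2,3), (1,3), (1,2)]
arrival = 31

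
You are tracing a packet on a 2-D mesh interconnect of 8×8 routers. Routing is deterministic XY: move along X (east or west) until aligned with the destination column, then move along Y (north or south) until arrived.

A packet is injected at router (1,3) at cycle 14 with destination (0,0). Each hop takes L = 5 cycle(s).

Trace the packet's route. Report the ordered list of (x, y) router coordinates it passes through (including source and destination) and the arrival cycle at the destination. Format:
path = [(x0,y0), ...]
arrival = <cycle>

path = [(1,3), (0,3), (0,2), (0,1), (0,0)]
arrival = 34

src (1,3)  cyc=14
W→(0,3)  cyc=19
S→(0,2)  cyc=24
S→(0,1)  cyc=29
S→(0,0)  cyc=34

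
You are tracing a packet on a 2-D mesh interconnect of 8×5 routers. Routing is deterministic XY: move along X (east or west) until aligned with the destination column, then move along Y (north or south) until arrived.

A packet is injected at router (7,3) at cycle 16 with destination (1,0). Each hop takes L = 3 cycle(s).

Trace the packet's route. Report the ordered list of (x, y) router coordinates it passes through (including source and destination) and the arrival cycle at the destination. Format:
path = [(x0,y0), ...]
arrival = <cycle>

  0. router=(7,3) cycle=16 (inject)
  1. router=(6,3) cycle=19 dir=W
  2. router=(5,3) cycle=22 dir=W
  3. router=(4,3) cycle=25 dir=W
  4. router=(3,3) cycle=28 dir=W
  5. router=(2,3) cycle=31 dir=W
  6. router=(1,3) cycle=34 dir=W
  7. router=(1,2) cycle=37 dir=S
  8. router=(1,1) cycle=40 dir=S
  9. router=(1,0) cycle=43 dir=S

path = [(7,3), (6,3), (5,3), (4,3), (3,3), (2,3), (1,3), (1,2), (1,1), (1,0)]
arrival = 43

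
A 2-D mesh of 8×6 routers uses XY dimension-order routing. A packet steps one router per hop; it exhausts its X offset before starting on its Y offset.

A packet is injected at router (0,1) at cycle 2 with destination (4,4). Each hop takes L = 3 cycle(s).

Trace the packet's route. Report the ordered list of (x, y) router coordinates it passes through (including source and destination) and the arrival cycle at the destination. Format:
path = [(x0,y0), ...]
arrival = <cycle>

path = [(0,1), (1,1), (2,1), (3,1), (4,1), (4,2), (4,3), (4,4)]
arrival = 23

#0 — 0,1 | c2
#1 — 1,1 | c5 | E
#2 — 2,1 | c8 | E
#3 — 3,1 | c11 | E
#4 — 4,1 | c14 | E
#5 — 4,2 | c17 | N
#6 — 4,3 | c20 | N
#7 — 4,4 | c23 | N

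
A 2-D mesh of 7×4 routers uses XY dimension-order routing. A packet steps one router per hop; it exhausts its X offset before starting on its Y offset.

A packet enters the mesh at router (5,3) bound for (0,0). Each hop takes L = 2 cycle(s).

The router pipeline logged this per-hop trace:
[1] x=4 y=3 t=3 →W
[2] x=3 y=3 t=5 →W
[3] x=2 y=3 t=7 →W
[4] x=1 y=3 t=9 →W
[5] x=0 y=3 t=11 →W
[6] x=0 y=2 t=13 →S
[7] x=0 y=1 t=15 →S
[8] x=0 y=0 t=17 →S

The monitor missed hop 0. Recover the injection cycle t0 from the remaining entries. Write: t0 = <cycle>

t0 = 1

At hop 1 the cycle is 3; in general cyc_k = t0 + kL.
t0 = cyc[1] − L = 3 − 2 = 1.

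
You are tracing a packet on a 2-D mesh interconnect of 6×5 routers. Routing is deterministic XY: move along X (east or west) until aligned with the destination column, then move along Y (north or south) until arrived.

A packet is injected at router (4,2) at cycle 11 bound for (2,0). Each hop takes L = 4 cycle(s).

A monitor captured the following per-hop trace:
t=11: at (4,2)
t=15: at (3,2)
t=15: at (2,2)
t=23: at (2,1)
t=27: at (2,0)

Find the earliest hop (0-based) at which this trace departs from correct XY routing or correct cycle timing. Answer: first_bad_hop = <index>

  1: Δx=-1 Δy=+0 Δt=4 [ok]
  2: Δx=-1 Δy=+0 Δt=0 [BAD: Δcyc=0≠L]

first_bad_hop = 2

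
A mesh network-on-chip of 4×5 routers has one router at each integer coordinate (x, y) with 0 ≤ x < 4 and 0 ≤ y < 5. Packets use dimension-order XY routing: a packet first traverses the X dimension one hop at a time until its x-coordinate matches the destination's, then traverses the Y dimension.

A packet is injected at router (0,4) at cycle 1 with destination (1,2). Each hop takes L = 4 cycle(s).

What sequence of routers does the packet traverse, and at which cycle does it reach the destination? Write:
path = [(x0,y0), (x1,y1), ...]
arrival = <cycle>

path = [(0,4), (1,4), (1,3), (1,2)]
arrival = 13

src (0,4)  cyc=1
E→(1,4)  cyc=5
S→(1,3)  cyc=9
S→(1,2)  cyc=13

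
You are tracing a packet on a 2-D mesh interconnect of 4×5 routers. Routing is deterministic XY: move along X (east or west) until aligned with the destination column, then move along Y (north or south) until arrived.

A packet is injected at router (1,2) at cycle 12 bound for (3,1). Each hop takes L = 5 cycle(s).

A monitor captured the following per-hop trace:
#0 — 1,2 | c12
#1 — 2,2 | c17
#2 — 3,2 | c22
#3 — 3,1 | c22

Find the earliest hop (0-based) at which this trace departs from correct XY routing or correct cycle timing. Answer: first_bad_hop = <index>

check 1→ d=(1,0) cyc+5: ok
check 2→ d=(1,0) cyc+5: ok
check 3→ d=(0,-1) cyc+0: BAD: Δcyc=0≠L

first_bad_hop = 3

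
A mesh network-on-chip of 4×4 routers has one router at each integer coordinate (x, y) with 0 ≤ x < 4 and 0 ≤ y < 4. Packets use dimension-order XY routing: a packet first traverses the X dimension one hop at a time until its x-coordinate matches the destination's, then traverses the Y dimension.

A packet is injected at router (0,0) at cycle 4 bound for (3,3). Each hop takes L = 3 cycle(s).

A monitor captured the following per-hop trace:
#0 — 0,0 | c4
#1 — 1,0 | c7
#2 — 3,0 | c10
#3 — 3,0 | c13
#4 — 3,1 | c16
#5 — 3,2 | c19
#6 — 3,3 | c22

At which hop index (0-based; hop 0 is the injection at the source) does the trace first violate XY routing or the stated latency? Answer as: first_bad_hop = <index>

[1] (+1,+0) / 3c ⇒ ok
[2] (+2,+0) / 3c ⇒ BAD: non-unit step

first_bad_hop = 2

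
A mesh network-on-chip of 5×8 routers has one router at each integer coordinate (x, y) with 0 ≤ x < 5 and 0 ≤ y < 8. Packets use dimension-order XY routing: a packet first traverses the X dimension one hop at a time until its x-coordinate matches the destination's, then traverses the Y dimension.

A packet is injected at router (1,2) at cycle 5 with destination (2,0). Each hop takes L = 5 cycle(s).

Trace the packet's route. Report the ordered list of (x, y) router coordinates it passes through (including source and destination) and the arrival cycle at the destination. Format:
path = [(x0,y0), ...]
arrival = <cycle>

src (1,2)  cyc=5
E→(2,2)  cyc=10
S→(2,1)  cyc=15
S→(2,0)  cyc=20

path = [(1,2), (2,2), (2,1), (2,0)]
arrival = 20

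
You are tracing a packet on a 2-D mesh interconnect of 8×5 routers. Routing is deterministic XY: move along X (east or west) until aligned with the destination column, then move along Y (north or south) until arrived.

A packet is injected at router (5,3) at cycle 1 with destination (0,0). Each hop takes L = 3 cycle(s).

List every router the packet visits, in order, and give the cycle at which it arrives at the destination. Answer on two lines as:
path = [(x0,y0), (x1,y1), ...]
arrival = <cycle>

path = [(5,3), (4,3), (3,3), (2,3), (1,3), (0,3), (0,2), (0,1), (0,0)]
arrival = 25

hop 0: (5,3) @ cyc 1
hop 1: (4,3) @ cyc 4  [W]
hop 2: (3,3) @ cyc 7  [W]
hop 3: (2,3) @ cyc 10  [W]
hop 4: (1,3) @ cyc 13  [W]
hop 5: (0,3) @ cyc 16  [W]
hop 6: (0,2) @ cyc 19  [S]
hop 7: (0,1) @ cyc 22  [S]
hop 8: (0,0) @ cyc 25  [S]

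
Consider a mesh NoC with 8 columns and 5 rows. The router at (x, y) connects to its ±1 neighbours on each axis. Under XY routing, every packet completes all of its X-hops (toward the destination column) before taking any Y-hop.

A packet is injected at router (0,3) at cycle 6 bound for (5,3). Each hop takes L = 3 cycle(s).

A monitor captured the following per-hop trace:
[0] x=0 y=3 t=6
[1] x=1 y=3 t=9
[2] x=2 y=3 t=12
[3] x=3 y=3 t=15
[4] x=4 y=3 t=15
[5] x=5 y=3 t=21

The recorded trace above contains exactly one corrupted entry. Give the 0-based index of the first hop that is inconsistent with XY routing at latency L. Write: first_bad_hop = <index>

first_bad_hop = 4

check 1→ d=(1,0) cyc+3: ok
check 2→ d=(1,0) cyc+3: ok
check 3→ d=(1,0) cyc+3: ok
check 4→ d=(1,0) cyc+0: BAD: Δcyc=0≠L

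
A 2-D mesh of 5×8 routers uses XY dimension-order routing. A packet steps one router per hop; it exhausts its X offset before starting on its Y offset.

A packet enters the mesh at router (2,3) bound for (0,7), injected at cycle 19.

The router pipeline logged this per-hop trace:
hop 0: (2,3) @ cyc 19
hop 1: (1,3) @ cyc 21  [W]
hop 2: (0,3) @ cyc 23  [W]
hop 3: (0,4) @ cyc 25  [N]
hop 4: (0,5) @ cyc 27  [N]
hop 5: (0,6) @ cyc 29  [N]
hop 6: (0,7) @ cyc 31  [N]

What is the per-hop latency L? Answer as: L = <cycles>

From hop 0 (19) to hop 1 (21): +2 cycles.
Per-hop latency L = Δcyc = 2.

L = 2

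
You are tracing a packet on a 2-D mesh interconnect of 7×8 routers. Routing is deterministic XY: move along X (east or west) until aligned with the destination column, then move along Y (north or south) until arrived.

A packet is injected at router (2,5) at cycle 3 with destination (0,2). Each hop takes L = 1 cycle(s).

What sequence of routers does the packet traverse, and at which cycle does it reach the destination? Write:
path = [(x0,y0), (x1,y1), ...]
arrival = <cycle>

[0] x=2 y=5 t=3
[1] x=1 y=5 t=4 →W
[2] x=0 y=5 t=5 →W
[3] x=0 y=4 t=6 →S
[4] x=0 y=3 t=7 →S
[5] x=0 y=2 t=8 →S

path = [(2,5), (1,5), (0,5), (0,4), (0,3), (0,2)]
arrival = 8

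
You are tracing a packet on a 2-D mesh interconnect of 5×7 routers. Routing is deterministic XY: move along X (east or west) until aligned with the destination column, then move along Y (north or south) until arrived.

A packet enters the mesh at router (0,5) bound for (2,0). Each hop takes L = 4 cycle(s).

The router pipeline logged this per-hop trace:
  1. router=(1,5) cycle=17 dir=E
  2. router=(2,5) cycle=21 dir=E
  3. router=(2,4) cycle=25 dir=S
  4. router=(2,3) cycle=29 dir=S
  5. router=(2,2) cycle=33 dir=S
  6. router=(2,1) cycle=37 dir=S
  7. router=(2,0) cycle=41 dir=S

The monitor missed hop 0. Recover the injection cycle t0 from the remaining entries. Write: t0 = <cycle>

cyc[1] = 17 and cyc[k] = t0 + k·L for every k.
So t0 = 17 − 1·4 = 13.

t0 = 13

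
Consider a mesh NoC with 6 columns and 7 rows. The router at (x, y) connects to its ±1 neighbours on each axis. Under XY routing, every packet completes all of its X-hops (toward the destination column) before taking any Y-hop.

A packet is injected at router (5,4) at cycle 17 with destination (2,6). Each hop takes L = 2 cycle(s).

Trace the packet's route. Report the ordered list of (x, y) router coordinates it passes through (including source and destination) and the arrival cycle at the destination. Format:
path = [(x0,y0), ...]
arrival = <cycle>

  0. router=(5,4) cycle=17 (inject)
  1. router=(4,4) cycle=19 dir=W
  2. router=(3,4) cycle=21 dir=W
  3. router=(2,4) cycle=23 dir=W
  4. router=(2,5) cycle=25 dir=N
  5. router=(2,6) cycle=27 dir=N

path = [(5,4), (4,4), (3,4), (2,4), (2,5), (2,6)]
arrival = 27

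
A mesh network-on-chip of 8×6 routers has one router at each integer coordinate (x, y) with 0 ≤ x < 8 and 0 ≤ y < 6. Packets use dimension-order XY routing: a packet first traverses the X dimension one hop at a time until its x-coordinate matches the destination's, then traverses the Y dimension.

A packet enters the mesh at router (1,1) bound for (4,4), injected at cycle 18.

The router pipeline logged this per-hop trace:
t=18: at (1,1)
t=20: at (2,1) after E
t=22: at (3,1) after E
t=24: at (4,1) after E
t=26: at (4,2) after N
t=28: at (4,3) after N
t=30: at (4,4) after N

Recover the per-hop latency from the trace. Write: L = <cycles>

L = 2

From hop 0 (18) to hop 1 (20): +2 cycles.
One hop costs L cycles, so L = 2.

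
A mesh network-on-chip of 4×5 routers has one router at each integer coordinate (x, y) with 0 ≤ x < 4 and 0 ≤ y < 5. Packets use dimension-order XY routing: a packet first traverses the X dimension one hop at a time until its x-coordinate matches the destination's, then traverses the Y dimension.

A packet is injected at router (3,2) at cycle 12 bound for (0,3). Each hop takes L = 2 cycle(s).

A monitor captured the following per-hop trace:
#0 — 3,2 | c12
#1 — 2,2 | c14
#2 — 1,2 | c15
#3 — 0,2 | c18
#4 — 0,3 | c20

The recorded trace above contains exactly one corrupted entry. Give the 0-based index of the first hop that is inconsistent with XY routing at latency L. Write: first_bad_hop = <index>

hop 1: step (-1,+0), +2 cyc — ok
hop 2: step (-1,+0), +1 cyc — BAD: Δcyc=1≠L

first_bad_hop = 2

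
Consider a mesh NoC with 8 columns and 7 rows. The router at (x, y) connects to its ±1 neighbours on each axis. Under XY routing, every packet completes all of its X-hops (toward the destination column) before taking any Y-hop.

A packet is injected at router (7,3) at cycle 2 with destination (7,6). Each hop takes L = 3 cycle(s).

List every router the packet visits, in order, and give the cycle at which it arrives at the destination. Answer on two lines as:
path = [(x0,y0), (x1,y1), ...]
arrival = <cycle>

t=2: at (7,3)
t=5: at (7,4) after N
t=8: at (7,5) after N
t=11: at (7,6) after N

path = [(7,3), (7,4), (7,5), (7,6)]
arrival = 11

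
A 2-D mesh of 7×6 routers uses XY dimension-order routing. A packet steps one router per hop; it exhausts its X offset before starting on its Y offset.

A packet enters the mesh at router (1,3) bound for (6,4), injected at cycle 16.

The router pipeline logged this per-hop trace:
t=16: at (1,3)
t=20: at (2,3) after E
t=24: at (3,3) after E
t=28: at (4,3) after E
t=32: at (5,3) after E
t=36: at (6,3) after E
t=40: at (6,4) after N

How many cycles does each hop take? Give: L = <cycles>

L = 4

cyc[1] − cyc[0] = 20 − 16 = 4.
One hop costs L cycles, so L = 4.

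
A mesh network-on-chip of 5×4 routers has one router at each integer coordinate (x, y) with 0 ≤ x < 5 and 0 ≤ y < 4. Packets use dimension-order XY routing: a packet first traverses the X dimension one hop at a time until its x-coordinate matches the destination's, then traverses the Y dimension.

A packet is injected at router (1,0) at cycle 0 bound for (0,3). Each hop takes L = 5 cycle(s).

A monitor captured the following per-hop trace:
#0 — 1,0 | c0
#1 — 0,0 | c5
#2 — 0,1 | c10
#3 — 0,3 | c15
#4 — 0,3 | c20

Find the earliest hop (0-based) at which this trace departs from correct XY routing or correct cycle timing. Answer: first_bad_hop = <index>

first_bad_hop = 3

  1: Δx=-1 Δy=+0 Δt=5 [ok]
  2: Δx=+0 Δy=+1 Δt=5 [ok]
  3: Δx=+0 Δy=+2 Δt=5 [BAD: non-unit step]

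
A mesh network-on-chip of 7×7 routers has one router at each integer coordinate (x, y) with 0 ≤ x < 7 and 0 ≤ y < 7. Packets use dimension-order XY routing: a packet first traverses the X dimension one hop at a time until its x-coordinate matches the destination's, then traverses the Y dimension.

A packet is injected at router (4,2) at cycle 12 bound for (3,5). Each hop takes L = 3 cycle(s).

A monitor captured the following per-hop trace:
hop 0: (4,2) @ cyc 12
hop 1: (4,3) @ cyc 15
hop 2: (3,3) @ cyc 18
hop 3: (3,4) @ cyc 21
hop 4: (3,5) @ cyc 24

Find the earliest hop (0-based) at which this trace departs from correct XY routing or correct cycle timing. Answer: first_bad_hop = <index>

first_bad_hop = 1

[1] (+0,+1) / 3c ⇒ BAD: Y-move but x=4≠3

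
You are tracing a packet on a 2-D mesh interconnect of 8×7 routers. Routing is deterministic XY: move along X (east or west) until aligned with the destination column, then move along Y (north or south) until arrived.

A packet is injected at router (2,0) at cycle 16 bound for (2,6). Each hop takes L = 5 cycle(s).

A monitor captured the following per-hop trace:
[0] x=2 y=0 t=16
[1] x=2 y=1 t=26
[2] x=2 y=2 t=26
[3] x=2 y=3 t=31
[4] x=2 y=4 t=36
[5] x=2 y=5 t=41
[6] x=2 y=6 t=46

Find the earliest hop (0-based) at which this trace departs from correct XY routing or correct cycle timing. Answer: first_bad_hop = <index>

  1: Δx=+0 Δy=+1 Δt=10 [BAD: Δcyc=10≠L]

first_bad_hop = 1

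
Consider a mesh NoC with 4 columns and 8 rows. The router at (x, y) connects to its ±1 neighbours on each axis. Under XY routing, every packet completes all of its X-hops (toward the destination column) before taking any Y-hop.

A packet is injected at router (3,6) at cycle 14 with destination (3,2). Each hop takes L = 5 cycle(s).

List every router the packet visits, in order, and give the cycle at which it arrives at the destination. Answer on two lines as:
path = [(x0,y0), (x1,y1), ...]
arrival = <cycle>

[0] x=3 y=6 t=14
[1] x=3 y=5 t=19 →S
[2] x=3 y=4 t=24 →S
[3] x=3 y=3 t=29 →S
[4] x=3 y=2 t=34 →S

path = [(3,6), (3,5), (3,4), (3,3), (3,2)]
arrival = 34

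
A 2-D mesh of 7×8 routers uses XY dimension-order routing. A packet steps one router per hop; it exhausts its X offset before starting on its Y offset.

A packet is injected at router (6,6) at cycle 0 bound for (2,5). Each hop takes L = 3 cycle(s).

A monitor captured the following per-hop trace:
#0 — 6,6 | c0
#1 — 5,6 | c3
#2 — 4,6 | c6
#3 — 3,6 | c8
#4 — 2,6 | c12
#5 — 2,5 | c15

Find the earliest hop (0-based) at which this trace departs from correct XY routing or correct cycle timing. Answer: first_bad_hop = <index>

  1: Δx=-1 Δy=+0 Δt=3 [ok]
  2: Δx=-1 Δy=+0 Δt=3 [ok]
  3: Δx=-1 Δy=+0 Δt=2 [BAD: Δcyc=2≠L]

first_bad_hop = 3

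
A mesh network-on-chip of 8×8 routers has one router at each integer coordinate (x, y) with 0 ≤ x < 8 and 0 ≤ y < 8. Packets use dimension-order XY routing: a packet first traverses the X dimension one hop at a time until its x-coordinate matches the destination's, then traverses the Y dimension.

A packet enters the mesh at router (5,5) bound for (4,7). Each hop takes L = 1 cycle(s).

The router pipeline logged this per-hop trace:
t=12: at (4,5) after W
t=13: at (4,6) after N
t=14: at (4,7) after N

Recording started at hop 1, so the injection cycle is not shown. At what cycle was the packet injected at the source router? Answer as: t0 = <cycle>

Hop 1 reached at cycle 12; hop k is at t0 + k·L.
t0 = cyc[1] − L = 12 − 1 = 11.

t0 = 11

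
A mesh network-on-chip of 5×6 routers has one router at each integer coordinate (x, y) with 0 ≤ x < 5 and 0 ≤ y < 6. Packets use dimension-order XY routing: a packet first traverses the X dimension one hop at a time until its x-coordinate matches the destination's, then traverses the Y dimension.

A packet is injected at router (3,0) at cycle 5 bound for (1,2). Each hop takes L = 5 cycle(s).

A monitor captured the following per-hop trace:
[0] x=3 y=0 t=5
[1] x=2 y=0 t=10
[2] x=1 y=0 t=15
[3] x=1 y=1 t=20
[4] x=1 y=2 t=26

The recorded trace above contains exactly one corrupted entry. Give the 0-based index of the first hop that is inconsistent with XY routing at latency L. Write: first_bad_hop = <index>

[1] (-1,+0) / 5c ⇒ ok
[2] (-1,+0) / 5c ⇒ ok
[3] (+0,+1) / 5c ⇒ ok
[4] (+0,+1) / 6c ⇒ BAD: Δcyc=6≠L

first_bad_hop = 4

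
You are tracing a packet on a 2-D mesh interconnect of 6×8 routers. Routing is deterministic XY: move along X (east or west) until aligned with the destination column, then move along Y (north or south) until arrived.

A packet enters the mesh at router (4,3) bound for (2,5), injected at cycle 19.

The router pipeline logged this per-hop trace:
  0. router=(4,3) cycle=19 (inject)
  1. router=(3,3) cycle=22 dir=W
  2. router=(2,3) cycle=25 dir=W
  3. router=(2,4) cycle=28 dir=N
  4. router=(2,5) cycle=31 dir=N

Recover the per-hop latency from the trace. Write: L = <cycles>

Δcyc across hop 0→1: 22 − 19 = 3.
Per-hop latency L = Δcyc = 3.

L = 3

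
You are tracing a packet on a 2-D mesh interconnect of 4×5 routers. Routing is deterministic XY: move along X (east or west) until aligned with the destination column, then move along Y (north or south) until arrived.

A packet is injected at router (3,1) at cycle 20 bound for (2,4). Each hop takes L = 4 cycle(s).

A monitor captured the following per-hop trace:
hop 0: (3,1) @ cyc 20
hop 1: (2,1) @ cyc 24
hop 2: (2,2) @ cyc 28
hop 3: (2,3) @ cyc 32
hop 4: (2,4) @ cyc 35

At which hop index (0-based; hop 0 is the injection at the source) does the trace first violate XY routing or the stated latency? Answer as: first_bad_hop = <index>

check 1→ d=(-1,0) cyc+4: ok
check 2→ d=(0,1) cyc+4: ok
check 3→ d=(0,1) cyc+4: ok
check 4→ d=(0,1) cyc+3: BAD: Δcyc=3≠L

first_bad_hop = 4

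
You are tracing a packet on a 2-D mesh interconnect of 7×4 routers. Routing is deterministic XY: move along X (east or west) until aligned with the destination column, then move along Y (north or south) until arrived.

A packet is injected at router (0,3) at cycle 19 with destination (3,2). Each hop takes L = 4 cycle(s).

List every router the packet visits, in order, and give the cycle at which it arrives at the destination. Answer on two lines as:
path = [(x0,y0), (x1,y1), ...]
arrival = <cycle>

hop 0: (0,3) @ cyc 19
hop 1: (1,3) @ cyc 23  [E]
hop 2: (2,3) @ cyc 27  [E]
hop 3: (3,3) @ cyc 31  [E]
hop 4: (3,2) @ cyc 35  [S]

path = [(0,3), (1,3), (2,3), (3,3), (3,2)]
arrival = 35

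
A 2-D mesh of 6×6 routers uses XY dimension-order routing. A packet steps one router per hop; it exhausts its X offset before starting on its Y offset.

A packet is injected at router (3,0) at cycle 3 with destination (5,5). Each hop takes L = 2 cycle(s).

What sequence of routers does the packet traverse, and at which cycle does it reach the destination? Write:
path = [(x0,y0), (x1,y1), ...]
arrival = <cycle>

[0] x=3 y=0 t=3
[1] x=4 y=0 t=5 →E
[2] x=5 y=0 t=7 →E
[3] x=5 y=1 t=9 →N
[4] x=5 y=2 t=11 →N
[5] x=5 y=3 t=13 →N
[6] x=5 y=4 t=15 →N
[7] x=5 y=5 t=17 →N

path = [(3,0), (4,0), (5,0), (5,1), (5,2), (5,3), (5,4), (5,5)]
arrival = 17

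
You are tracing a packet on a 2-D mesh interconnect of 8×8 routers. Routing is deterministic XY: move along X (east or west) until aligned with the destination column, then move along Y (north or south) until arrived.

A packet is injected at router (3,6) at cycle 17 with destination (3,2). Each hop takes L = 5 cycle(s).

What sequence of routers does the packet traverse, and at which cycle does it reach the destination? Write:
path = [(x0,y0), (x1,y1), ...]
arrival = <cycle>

hop 0: (3,6) @ cyc 17
hop 1: (3,5) @ cyc 22  [S]
hop 2: (3,4) @ cyc 27  [S]
hop 3: (3,3) @ cyc 32  [S]
hop 4: (3,2) @ cyc 37  [S]

path = [(3,6), (3,5), (3,4), (3,3), (3,2)]
arrival = 37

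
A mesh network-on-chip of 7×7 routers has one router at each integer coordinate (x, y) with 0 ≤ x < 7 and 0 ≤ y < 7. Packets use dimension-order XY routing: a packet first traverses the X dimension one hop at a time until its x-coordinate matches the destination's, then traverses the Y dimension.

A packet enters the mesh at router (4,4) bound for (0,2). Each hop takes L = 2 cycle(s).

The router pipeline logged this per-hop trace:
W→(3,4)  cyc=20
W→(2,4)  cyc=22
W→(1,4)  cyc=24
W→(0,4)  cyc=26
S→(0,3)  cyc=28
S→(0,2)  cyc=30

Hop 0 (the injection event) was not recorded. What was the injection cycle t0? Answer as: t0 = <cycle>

Hop 1 reached at cycle 20; hop k is at t0 + k·L.
So t0 = 20 − 1·2 = 18.

t0 = 18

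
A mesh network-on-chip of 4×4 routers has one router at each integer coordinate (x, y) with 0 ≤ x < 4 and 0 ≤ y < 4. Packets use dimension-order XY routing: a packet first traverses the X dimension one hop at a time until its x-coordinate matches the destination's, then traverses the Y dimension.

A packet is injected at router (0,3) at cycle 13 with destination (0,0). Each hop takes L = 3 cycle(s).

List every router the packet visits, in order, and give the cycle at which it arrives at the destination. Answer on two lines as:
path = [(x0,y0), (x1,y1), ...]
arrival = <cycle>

path = [(0,3), (0,2), (0,1), (0,0)]
arrival = 22

t=13: at (0,3)
t=16: at (0,2) after S
t=19: at (0,1) after S
t=22: at (0,0) after S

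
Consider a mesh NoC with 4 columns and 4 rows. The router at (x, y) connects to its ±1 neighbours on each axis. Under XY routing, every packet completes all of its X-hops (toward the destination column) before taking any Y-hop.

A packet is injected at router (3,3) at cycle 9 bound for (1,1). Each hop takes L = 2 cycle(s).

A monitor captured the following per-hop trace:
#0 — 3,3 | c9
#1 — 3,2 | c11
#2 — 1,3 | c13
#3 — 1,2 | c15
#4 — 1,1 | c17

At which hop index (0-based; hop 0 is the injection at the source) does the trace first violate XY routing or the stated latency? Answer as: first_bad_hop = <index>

first_bad_hop = 1

check 1→ d=(0,-1) cyc+2: BAD: Y-move but x=3≠1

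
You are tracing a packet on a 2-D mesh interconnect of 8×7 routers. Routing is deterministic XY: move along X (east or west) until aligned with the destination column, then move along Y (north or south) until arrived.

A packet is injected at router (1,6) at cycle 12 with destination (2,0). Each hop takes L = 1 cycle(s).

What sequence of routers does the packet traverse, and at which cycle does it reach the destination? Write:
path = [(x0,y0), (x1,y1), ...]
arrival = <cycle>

path = [(1,6), (2,6), (2,5), (2,4), (2,3), (2,2), (2,1), (2,0)]
arrival = 19

t=12: at (1,6)
t=13: at (2,6) after E
t=14: at (2,5) after S
t=15: at (2,4) after S
t=16: at (2,3) after S
t=17: at (2,2) after S
t=18: at (2,1) after S
t=19: at (2,0) after S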